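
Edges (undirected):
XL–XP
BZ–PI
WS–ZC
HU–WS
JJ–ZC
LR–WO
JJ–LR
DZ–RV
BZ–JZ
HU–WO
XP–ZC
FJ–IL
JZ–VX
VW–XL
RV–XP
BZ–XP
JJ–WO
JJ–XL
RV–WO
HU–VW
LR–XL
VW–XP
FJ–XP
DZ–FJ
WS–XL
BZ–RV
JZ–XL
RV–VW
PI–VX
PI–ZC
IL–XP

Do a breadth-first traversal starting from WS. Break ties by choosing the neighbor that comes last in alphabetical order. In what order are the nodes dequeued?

WS → ZC → XL → HU → XP → PI → JJ → VW → LR → JZ → WO → RV → IL → FJ → BZ → VX → DZ

Visit WS; enqueue ZC, XL, HU → queue [ZC, XL, HU]
Visit ZC; enqueue XP, PI, JJ → queue [XL, HU, XP, PI, JJ]
Visit XL; enqueue VW, LR, JZ → queue [HU, XP, PI, JJ, VW, LR, JZ]
Visit HU; enqueue WO → queue [XP, PI, JJ, VW, LR, JZ, WO]
Visit XP; enqueue RV, IL, FJ, BZ → queue [PI, JJ, VW, LR, JZ, WO, RV, IL, FJ, BZ]
Visit PI; enqueue VX → queue [JJ, VW, LR, JZ, WO, RV, IL, FJ, BZ, VX]
Visit JJ → queue [VW, LR, JZ, WO, RV, IL, FJ, BZ, VX]
Visit VW → queue [LR, JZ, WO, RV, IL, FJ, BZ, VX]
Visit LR → queue [JZ, WO, RV, IL, FJ, BZ, VX]
Visit JZ → queue [WO, RV, IL, FJ, BZ, VX]
Visit WO → queue [RV, IL, FJ, BZ, VX]
Visit RV; enqueue DZ → queue [IL, FJ, BZ, VX, DZ]
Visit IL → queue [FJ, BZ, VX, DZ]
Visit FJ → queue [BZ, VX, DZ]
Visit BZ → queue [VX, DZ]
Visit VX → queue [DZ]
Visit DZ → queue []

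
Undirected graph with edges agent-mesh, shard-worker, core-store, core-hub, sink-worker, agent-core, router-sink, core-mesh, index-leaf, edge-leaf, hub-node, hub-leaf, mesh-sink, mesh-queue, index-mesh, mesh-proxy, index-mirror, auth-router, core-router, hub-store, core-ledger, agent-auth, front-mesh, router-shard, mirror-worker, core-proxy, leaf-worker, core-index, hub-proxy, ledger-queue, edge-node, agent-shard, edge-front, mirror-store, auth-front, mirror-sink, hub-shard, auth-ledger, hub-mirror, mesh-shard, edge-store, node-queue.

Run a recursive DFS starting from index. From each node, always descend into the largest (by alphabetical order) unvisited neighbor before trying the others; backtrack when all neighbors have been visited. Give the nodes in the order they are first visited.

index mirror worker sink router shard mesh queue node hub store edge leaf front auth ledger core proxy agent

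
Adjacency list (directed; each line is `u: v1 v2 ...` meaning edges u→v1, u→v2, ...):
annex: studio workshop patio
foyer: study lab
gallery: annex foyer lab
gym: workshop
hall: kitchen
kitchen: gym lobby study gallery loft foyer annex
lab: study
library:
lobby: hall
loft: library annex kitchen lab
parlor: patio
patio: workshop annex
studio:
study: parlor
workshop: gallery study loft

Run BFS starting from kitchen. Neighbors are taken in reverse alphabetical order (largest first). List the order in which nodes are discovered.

kitchen, study, loft, lobby, gym, gallery, foyer, annex, parlor, library, lab, hall, workshop, studio, patio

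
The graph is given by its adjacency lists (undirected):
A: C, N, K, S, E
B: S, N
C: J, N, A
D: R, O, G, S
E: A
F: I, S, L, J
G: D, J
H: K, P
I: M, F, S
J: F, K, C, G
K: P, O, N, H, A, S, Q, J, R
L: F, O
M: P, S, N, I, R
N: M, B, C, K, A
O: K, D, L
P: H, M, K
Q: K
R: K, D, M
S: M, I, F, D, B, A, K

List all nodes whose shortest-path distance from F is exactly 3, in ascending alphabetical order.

E, H, N, P, Q, R

Level 0: F
Level 1: I, J, L, S
Level 2: A, B, C, D, G, K, M, O
Level 3: E, H, N, P, Q, R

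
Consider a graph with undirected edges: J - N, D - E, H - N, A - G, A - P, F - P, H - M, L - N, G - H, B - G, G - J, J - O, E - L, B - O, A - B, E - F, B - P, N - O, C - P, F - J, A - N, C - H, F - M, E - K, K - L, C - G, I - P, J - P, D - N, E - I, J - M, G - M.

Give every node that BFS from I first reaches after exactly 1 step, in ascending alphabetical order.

Level 0: I
Level 1: E, P
Level 2: A, B, C, D, F, J, K, L
Level 3: G, H, M, N, O

E, P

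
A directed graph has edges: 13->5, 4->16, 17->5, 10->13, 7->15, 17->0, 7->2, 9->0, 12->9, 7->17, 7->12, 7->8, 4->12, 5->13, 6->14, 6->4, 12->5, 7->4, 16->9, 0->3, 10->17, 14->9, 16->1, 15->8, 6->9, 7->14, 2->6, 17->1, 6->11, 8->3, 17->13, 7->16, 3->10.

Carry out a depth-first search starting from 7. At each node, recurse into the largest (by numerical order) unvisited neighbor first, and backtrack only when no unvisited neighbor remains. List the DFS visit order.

Visit 7
7 → 17
17 → 13
13 → 5
17 → 1
17 → 0
0 → 3
3 → 10
7 → 16
16 → 9
7 → 15
15 → 8
7 → 14
7 → 12
7 → 4
7 → 2
2 → 6
6 → 11

7, 17, 13, 5, 1, 0, 3, 10, 16, 9, 15, 8, 14, 12, 4, 2, 6, 11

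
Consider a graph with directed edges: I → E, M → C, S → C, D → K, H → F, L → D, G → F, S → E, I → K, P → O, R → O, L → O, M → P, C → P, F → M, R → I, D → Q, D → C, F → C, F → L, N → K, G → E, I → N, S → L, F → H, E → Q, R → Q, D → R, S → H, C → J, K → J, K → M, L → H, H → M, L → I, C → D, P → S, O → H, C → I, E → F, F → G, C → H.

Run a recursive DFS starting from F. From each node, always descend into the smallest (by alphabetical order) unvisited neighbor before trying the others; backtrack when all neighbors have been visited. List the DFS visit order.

Visit F
F → C
C → D
D → K
K → J
K → M
M → P
P → O
O → H
P → S
S → E
E → Q
S → L
L → I
I → N
D → R
F → G

F, C, D, K, J, M, P, O, H, S, E, Q, L, I, N, R, G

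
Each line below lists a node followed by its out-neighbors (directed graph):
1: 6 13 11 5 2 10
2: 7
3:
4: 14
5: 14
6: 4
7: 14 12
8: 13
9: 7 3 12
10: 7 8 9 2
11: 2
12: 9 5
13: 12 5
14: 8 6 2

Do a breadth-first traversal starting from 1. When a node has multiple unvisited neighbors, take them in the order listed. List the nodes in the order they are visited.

Visit 1; enqueue 6, 13, 11, 5, 2, 10 → queue [6, 13, 11, 5, 2, 10]
Visit 6; enqueue 4 → queue [13, 11, 5, 2, 10, 4]
Visit 13; enqueue 12 → queue [11, 5, 2, 10, 4, 12]
Visit 11 → queue [5, 2, 10, 4, 12]
Visit 5; enqueue 14 → queue [2, 10, 4, 12, 14]
Visit 2; enqueue 7 → queue [10, 4, 12, 14, 7]
Visit 10; enqueue 8, 9 → queue [4, 12, 14, 7, 8, 9]
Visit 4 → queue [12, 14, 7, 8, 9]
Visit 12 → queue [14, 7, 8, 9]
Visit 14 → queue [7, 8, 9]
Visit 7 → queue [8, 9]
Visit 8 → queue [9]
Visit 9; enqueue 3 → queue [3]
Visit 3 → queue []

1 -> 6 -> 13 -> 11 -> 5 -> 2 -> 10 -> 4 -> 12 -> 14 -> 7 -> 8 -> 9 -> 3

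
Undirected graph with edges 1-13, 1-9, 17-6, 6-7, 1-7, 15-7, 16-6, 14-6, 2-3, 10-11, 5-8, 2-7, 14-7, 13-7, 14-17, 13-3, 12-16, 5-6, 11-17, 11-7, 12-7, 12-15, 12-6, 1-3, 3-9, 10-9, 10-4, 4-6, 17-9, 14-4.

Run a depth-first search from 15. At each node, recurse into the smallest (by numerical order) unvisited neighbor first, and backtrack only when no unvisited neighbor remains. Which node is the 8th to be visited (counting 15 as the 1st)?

4

Visit 15
15 → 7
7 → 1
1 → 3
3 → 2
3 → 9
9 → 10
10 → 4
4 → 6
6 → 5
5 → 8
6 → 12
12 → 16
6 → 14
14 → 17
17 → 11
3 → 13

Visit order: 15, 7, 1, 3, 2, 9, 10, 4, 6, 5, 8, 12, 16, 14, 17, 11, 13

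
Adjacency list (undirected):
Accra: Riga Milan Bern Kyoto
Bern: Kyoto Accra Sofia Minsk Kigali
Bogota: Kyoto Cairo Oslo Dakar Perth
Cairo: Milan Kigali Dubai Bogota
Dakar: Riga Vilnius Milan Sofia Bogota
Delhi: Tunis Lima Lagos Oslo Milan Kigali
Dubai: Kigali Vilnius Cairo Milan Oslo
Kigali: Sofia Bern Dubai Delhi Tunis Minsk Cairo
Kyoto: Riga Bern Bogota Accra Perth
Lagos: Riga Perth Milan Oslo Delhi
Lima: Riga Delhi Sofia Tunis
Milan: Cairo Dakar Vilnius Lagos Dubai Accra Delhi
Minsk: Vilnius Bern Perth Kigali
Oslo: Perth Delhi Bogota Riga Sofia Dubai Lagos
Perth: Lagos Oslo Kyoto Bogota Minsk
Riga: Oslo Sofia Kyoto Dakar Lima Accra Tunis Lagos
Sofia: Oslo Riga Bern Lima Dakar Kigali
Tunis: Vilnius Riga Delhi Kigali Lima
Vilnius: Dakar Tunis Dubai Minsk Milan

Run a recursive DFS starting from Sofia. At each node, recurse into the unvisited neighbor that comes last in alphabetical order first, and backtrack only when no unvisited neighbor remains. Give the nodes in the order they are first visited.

Sofia, Riga, Tunis, Vilnius, Minsk, Perth, Oslo, Lagos, Milan, Dubai, Kigali, Delhi, Lima, Cairo, Bogota, Kyoto, Bern, Accra, Dakar

Visit Sofia
Sofia → Riga
Riga → Tunis
Tunis → Vilnius
Vilnius → Minsk
Minsk → Perth
Perth → Oslo
Oslo → Lagos
Lagos → Milan
Milan → Dubai
Dubai → Kigali
Kigali → Delhi
Delhi → Lima
Kigali → Cairo
Cairo → Bogota
Bogota → Kyoto
Kyoto → Bern
Bern → Accra
Bogota → Dakar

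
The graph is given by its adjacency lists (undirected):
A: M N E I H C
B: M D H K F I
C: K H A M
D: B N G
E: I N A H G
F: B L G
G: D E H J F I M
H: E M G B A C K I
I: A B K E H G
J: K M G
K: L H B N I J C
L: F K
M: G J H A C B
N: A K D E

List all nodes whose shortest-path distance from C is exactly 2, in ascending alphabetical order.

B, E, G, I, J, L, N

Level 0: C
Level 1: A, H, K, M
Level 2: B, E, G, I, J, L, N
Level 3: D, F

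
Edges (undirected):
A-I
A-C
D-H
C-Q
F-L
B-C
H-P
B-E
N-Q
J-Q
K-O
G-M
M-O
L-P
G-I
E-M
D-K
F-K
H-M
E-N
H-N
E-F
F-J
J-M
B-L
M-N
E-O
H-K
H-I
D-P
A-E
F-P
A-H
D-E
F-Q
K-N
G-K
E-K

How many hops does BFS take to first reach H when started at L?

2

Level 0: L
Level 1: B, F, P
Level 2: C, D, E, H, J, K, Q
Level 3: A, G, I, M, N, O
H first appears at level 2.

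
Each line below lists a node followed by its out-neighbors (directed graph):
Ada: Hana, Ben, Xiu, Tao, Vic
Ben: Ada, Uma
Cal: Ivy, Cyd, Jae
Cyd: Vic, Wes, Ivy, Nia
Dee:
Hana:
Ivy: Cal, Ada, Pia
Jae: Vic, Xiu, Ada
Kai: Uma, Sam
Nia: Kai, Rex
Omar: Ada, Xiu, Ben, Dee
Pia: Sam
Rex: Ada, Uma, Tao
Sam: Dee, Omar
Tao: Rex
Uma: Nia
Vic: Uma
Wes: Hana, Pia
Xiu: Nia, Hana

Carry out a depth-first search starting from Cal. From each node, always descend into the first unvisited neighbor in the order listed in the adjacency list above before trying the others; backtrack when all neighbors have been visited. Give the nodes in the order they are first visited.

Cal → Ivy → Ada → Hana → Ben → Uma → Nia → Kai → Sam → Dee → Omar → Xiu → Rex → Tao → Vic → Pia → Cyd → Wes → Jae

Visit Cal
Cal → Ivy
Ivy → Ada
Ada → Hana
Ada → Ben
Ben → Uma
Uma → Nia
Nia → Kai
Kai → Sam
Sam → Dee
Sam → Omar
Omar → Xiu
Nia → Rex
Rex → Tao
Ada → Vic
Ivy → Pia
Cal → Cyd
Cyd → Wes
Cal → Jae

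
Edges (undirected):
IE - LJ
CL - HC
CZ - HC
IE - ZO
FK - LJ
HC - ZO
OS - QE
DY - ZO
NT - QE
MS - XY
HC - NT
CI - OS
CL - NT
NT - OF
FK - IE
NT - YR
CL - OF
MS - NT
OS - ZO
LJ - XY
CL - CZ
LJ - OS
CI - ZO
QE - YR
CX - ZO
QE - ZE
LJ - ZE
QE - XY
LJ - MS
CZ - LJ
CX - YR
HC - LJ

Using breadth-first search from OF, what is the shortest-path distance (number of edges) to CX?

3

Level 0: OF
Level 1: CL, NT
Level 2: CZ, HC, MS, QE, YR
Level 3: CX, LJ, OS, XY, ZE, ZO
Level 4: CI, DY, FK, IE
CX first appears at level 3.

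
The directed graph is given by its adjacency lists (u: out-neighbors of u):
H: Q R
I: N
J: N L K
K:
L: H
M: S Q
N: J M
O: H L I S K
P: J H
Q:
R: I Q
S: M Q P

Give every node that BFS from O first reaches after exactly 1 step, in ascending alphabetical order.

H, I, K, L, S

Level 0: O
Level 1: H, I, K, L, S
Level 2: M, N, P, Q, R
Level 3: J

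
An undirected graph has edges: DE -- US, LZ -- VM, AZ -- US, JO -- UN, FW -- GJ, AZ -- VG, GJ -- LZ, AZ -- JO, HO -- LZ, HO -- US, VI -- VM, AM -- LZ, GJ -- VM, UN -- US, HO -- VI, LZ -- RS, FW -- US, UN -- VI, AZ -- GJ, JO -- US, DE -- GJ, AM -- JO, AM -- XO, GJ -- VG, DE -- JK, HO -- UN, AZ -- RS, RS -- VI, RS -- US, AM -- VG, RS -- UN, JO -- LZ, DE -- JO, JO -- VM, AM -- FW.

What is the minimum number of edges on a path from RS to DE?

Level 0: RS
Level 1: AZ, LZ, UN, US, VI
Level 2: AM, DE, FW, GJ, HO, JO, VG, VM
Level 3: JK, XO
DE first appears at level 2.

2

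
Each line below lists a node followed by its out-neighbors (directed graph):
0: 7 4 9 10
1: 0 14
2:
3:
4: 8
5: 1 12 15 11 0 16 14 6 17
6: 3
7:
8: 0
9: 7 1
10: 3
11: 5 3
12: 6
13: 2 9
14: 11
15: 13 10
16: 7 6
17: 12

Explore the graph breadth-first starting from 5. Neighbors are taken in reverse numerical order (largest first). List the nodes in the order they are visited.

5 17 16 15 14 12 11 6 1 0 7 13 10 3 9 4 2 8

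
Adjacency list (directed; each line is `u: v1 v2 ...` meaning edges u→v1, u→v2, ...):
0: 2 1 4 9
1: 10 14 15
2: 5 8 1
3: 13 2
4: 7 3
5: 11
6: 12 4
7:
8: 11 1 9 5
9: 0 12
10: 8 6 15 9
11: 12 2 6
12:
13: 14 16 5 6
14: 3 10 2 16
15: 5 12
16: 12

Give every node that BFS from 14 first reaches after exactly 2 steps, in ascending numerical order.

Level 0: 14
Level 1: 2, 3, 10, 16
Level 2: 1, 5, 6, 8, 9, 12, 13, 15
Level 3: 0, 4, 11
Level 4: 7

1, 5, 6, 8, 9, 12, 13, 15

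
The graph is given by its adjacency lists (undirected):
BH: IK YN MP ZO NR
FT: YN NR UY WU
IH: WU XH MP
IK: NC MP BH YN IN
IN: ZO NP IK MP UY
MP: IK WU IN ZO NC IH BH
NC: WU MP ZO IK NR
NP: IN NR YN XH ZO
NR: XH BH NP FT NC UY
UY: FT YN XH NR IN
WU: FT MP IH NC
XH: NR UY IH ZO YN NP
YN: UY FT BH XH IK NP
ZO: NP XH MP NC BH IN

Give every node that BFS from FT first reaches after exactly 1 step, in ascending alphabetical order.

NR, UY, WU, YN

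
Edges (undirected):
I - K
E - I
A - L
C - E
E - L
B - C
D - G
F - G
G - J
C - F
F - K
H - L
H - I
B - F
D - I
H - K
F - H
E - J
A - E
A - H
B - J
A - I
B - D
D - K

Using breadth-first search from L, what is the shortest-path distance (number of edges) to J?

Level 0: L
Level 1: A, E, H
Level 2: C, F, I, J, K
Level 3: B, D, G
J first appears at level 2.

2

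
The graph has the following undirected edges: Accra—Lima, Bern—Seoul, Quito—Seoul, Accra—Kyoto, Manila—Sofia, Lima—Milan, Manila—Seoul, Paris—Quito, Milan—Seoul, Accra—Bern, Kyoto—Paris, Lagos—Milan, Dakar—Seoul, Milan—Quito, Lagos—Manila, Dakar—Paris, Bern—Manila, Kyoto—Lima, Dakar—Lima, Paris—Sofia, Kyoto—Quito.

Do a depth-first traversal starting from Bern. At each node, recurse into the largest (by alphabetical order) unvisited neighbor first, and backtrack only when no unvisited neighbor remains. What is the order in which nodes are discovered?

Bern Seoul Quito Paris Sofia Manila Lagos Milan Lima Kyoto Accra Dakar

Visit Bern
Bern → Seoul
Seoul → Quito
Quito → Paris
Paris → Sofia
Sofia → Manila
Manila → Lagos
Lagos → Milan
Milan → Lima
Lima → Kyoto
Kyoto → Accra
Lima → Dakar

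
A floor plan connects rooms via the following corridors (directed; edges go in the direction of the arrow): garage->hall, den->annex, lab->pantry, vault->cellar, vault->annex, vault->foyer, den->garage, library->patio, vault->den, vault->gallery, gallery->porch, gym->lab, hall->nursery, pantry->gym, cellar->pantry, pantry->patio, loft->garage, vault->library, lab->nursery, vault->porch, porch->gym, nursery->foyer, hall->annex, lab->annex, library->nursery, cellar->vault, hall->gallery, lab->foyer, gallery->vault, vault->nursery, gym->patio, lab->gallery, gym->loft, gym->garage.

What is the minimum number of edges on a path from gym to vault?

Level 0: gym
Level 1: garage, lab, loft, patio
Level 2: annex, foyer, gallery, hall, nursery, pantry
Level 3: porch, vault
Level 4: cellar, den, library
vault first appears at level 3.

3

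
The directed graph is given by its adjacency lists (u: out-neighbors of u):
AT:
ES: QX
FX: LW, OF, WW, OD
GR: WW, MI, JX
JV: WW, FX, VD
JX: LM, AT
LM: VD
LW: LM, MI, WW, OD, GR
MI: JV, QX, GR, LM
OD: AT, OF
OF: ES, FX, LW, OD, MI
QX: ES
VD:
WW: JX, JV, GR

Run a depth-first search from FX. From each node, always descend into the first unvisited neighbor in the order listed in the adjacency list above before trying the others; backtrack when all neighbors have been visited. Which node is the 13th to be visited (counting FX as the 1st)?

OD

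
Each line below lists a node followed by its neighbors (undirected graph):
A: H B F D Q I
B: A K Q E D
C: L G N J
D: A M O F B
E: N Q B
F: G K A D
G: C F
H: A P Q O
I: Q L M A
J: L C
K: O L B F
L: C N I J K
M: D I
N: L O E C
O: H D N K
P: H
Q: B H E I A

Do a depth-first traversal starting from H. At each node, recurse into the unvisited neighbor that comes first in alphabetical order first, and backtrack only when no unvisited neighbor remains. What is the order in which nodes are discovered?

H, A, B, D, F, G, C, J, L, I, M, Q, E, N, O, K, P

Visit H
H → A
A → B
B → D
D → F
F → G
G → C
C → J
J → L
L → I
I → M
I → Q
Q → E
E → N
N → O
O → K
H → P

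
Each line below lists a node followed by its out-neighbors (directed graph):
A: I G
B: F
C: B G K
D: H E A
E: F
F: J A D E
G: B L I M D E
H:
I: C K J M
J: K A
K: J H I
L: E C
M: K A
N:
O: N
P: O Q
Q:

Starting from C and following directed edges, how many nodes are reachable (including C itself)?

13

BFS from C visits: C, B, G, K, F, D, E, I, L, M, H, J, A
Reachable nodes: 13 of 17 total.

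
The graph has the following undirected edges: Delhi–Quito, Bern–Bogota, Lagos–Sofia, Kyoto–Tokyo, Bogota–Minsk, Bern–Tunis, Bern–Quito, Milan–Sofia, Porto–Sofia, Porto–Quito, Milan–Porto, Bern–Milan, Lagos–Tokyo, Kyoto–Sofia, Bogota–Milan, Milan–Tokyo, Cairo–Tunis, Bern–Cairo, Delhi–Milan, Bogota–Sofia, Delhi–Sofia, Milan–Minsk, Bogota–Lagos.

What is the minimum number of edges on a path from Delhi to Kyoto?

2

Level 0: Delhi
Level 1: Milan, Quito, Sofia
Level 2: Bern, Bogota, Kyoto, Lagos, Minsk, Porto, Tokyo
Level 3: Cairo, Tunis
Kyoto first appears at level 2.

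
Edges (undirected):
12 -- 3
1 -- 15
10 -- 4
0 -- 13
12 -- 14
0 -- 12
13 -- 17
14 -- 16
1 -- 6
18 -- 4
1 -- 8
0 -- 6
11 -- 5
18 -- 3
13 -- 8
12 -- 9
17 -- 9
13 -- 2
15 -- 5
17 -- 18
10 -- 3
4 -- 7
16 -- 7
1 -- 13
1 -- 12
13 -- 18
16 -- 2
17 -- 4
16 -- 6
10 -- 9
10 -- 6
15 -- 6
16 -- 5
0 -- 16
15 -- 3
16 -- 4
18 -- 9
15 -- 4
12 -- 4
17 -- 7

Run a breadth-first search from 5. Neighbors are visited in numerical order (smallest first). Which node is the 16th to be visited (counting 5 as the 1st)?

10

Visit 5; enqueue 11, 15, 16 → queue [11, 15, 16]
Visit 11 → queue [15, 16]
Visit 15; enqueue 1, 3, 4, 6 → queue [16, 1, 3, 4, 6]
Visit 16; enqueue 0, 2, 7, 14 → queue [1, 3, 4, 6, 0, 2, 7, 14]
Visit 1; enqueue 8, 12, 13 → queue [3, 4, 6, 0, 2, 7, 14, 8, 12, 13]
Visit 3; enqueue 10, 18 → queue [4, 6, 0, 2, 7, 14, 8, 12, 13, 10, 18]
Visit 4; enqueue 17 → queue [6, 0, 2, 7, 14, 8, 12, 13, 10, 18, 17]
Visit 6 → queue [0, 2, 7, 14, 8, 12, 13, 10, 18, 17]
Visit 0 → queue [2, 7, 14, 8, 12, 13, 10, 18, 17]
Visit 2 → queue [7, 14, 8, 12, 13, 10, 18, 17]
Visit 7 → queue [14, 8, 12, 13, 10, 18, 17]
Visit 14 → queue [8, 12, 13, 10, 18, 17]
Visit 8 → queue [12, 13, 10, 18, 17]
Visit 12; enqueue 9 → queue [13, 10, 18, 17, 9]
Visit 13 → queue [10, 18, 17, 9]
Visit 10 → queue [18, 17, 9]
Visit 18 → queue [17, 9]
Visit 17 → queue [9]
Visit 9 → queue []

Visit order: 5, 11, 15, 16, 1, 3, 4, 6, 0, 2, 7, 14, 8, 12, 13, 10, 18, 17, 9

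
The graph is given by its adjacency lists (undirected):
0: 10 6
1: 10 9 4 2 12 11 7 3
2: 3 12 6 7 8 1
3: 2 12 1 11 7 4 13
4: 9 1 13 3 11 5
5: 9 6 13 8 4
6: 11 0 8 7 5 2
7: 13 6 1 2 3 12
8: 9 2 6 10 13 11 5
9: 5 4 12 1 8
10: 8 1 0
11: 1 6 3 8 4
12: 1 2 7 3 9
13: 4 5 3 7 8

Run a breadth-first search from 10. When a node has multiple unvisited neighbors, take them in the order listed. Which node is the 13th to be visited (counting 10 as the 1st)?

Visit 10; enqueue 8, 1, 0 → queue [8, 1, 0]
Visit 8; enqueue 9, 2, 6, 13, 11, 5 → queue [1, 0, 9, 2, 6, 13, 11, 5]
Visit 1; enqueue 4, 12, 7, 3 → queue [0, 9, 2, 6, 13, 11, 5, 4, 12, 7, 3]
Visit 0 → queue [9, 2, 6, 13, 11, 5, 4, 12, 7, 3]
Visit 9 → queue [2, 6, 13, 11, 5, 4, 12, 7, 3]
Visit 2 → queue [6, 13, 11, 5, 4, 12, 7, 3]
Visit 6 → queue [13, 11, 5, 4, 12, 7, 3]
Visit 13 → queue [11, 5, 4, 12, 7, 3]
Visit 11 → queue [5, 4, 12, 7, 3]
Visit 5 → queue [4, 12, 7, 3]
Visit 4 → queue [12, 7, 3]
Visit 12 → queue [7, 3]
Visit 7 → queue [3]
Visit 3 → queue []

Visit order: 10, 8, 1, 0, 9, 2, 6, 13, 11, 5, 4, 12, 7, 3

7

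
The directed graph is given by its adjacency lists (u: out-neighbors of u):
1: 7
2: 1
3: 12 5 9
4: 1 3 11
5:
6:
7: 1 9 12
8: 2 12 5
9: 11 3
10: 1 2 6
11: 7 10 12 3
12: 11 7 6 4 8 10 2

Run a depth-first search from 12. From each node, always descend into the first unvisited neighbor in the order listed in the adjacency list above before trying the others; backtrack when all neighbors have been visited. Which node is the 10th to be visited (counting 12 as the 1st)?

6

Visit 12
12 → 11
11 → 7
7 → 1
7 → 9
9 → 3
3 → 5
11 → 10
10 → 2
10 → 6
12 → 4
12 → 8

Visit order: 12, 11, 7, 1, 9, 3, 5, 10, 2, 6, 4, 8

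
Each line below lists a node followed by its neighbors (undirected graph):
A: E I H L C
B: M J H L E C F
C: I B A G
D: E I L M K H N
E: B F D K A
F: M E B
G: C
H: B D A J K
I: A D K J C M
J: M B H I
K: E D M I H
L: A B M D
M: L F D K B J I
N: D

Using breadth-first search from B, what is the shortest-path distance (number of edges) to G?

Level 0: B
Level 1: C, E, F, H, J, L, M
Level 2: A, D, G, I, K
Level 3: N
G first appears at level 2.

2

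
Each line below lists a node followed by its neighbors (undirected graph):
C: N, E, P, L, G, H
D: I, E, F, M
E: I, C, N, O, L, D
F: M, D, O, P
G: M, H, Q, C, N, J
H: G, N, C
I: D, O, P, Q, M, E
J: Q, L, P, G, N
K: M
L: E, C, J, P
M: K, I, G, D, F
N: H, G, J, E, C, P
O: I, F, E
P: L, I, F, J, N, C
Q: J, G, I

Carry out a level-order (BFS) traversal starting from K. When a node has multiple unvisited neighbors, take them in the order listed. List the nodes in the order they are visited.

Visit K; enqueue M → queue [M]
Visit M; enqueue I, G, D, F → queue [I, G, D, F]
Visit I; enqueue O, P, Q, E → queue [G, D, F, O, P, Q, E]
Visit G; enqueue H, C, N, J → queue [D, F, O, P, Q, E, H, C, N, J]
Visit D → queue [F, O, P, Q, E, H, C, N, J]
Visit F → queue [O, P, Q, E, H, C, N, J]
Visit O → queue [P, Q, E, H, C, N, J]
Visit P; enqueue L → queue [Q, E, H, C, N, J, L]
Visit Q → queue [E, H, C, N, J, L]
Visit E → queue [H, C, N, J, L]
Visit H → queue [C, N, J, L]
Visit C → queue [N, J, L]
Visit N → queue [J, L]
Visit J → queue [L]
Visit L → queue []

K M I G D F O P Q E H C N J L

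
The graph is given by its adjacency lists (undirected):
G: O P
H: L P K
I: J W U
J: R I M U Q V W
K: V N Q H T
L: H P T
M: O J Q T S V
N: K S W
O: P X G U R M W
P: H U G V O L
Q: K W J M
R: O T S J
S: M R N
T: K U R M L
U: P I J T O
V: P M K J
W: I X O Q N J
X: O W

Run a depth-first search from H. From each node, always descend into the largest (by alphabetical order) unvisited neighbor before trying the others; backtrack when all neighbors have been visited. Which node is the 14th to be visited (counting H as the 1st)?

R

Visit H
H → P
P → V
V → M
M → T
T → U
U → O
O → X
X → W
W → Q
Q → K
K → N
N → S
S → R
R → J
J → I
O → G
T → L

Visit order: H, P, V, M, T, U, O, X, W, Q, K, N, S, R, J, I, G, L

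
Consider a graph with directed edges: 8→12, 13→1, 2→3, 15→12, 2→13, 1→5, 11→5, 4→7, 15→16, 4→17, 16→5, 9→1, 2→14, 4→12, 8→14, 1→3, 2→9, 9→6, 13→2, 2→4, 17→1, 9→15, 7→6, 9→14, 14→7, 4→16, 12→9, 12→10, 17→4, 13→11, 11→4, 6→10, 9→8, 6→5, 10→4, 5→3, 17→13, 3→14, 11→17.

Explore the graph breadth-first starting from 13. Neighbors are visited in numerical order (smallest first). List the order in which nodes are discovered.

Visit 13; enqueue 1, 2, 11 → queue [1, 2, 11]
Visit 1; enqueue 3, 5 → queue [2, 11, 3, 5]
Visit 2; enqueue 4, 9, 14 → queue [11, 3, 5, 4, 9, 14]
Visit 11; enqueue 17 → queue [3, 5, 4, 9, 14, 17]
Visit 3 → queue [5, 4, 9, 14, 17]
Visit 5 → queue [4, 9, 14, 17]
Visit 4; enqueue 7, 12, 16 → queue [9, 14, 17, 7, 12, 16]
Visit 9; enqueue 6, 8, 15 → queue [14, 17, 7, 12, 16, 6, 8, 15]
Visit 14 → queue [17, 7, 12, 16, 6, 8, 15]
Visit 17 → queue [7, 12, 16, 6, 8, 15]
Visit 7 → queue [12, 16, 6, 8, 15]
Visit 12; enqueue 10 → queue [16, 6, 8, 15, 10]
Visit 16 → queue [6, 8, 15, 10]
Visit 6 → queue [8, 15, 10]
Visit 8 → queue [15, 10]
Visit 15 → queue [10]
Visit 10 → queue []

13, 1, 2, 11, 3, 5, 4, 9, 14, 17, 7, 12, 16, 6, 8, 15, 10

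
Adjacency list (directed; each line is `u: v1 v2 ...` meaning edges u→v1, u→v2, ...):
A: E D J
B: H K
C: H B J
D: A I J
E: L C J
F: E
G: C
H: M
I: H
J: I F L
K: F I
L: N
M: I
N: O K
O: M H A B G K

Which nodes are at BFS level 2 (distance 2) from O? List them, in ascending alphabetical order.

Level 0: O
Level 1: A, B, G, H, K, M
Level 2: C, D, E, F, I, J
Level 3: L
Level 4: N

C, D, E, F, I, J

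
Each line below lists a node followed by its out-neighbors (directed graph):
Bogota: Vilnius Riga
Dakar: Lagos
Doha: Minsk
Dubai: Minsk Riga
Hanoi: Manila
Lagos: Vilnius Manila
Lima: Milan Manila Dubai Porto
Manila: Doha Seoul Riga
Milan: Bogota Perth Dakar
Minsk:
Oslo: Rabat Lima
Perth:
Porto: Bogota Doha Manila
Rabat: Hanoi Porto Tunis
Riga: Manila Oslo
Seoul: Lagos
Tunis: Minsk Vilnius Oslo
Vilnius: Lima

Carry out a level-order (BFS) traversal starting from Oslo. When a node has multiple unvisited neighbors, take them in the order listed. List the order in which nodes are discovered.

Visit Oslo; enqueue Rabat, Lima → queue [Rabat, Lima]
Visit Rabat; enqueue Hanoi, Porto, Tunis → queue [Lima, Hanoi, Porto, Tunis]
Visit Lima; enqueue Milan, Manila, Dubai → queue [Hanoi, Porto, Tunis, Milan, Manila, Dubai]
Visit Hanoi → queue [Porto, Tunis, Milan, Manila, Dubai]
Visit Porto; enqueue Bogota, Doha → queue [Tunis, Milan, Manila, Dubai, Bogota, Doha]
Visit Tunis; enqueue Minsk, Vilnius → queue [Milan, Manila, Dubai, Bogota, Doha, Minsk, Vilnius]
Visit Milan; enqueue Perth, Dakar → queue [Manila, Dubai, Bogota, Doha, Minsk, Vilnius, Perth, Dakar]
Visit Manila; enqueue Seoul, Riga → queue [Dubai, Bogota, Doha, Minsk, Vilnius, Perth, Dakar, Seoul, Riga]
Visit Dubai → queue [Bogota, Doha, Minsk, Vilnius, Perth, Dakar, Seoul, Riga]
Visit Bogota → queue [Doha, Minsk, Vilnius, Perth, Dakar, Seoul, Riga]
Visit Doha → queue [Minsk, Vilnius, Perth, Dakar, Seoul, Riga]
Visit Minsk → queue [Vilnius, Perth, Dakar, Seoul, Riga]
Visit Vilnius → queue [Perth, Dakar, Seoul, Riga]
Visit Perth → queue [Dakar, Seoul, Riga]
Visit Dakar; enqueue Lagos → queue [Seoul, Riga, Lagos]
Visit Seoul → queue [Riga, Lagos]
Visit Riga → queue [Lagos]
Visit Lagos → queue []

Oslo -> Rabat -> Lima -> Hanoi -> Porto -> Tunis -> Milan -> Manila -> Dubai -> Bogota -> Doha -> Minsk -> Vilnius -> Perth -> Dakar -> Seoul -> Riga -> Lagos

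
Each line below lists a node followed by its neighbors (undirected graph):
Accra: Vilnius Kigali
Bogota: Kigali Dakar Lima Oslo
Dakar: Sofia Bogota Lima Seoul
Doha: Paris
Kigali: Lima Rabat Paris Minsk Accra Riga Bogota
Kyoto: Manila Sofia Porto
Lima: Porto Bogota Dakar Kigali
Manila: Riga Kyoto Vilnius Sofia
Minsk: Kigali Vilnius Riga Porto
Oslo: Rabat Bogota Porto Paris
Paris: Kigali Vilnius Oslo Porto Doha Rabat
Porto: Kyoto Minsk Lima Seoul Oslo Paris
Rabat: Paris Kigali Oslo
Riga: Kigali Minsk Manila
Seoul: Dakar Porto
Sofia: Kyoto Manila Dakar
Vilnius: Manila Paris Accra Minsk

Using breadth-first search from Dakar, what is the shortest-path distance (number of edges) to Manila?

2

Level 0: Dakar
Level 1: Bogota, Lima, Seoul, Sofia
Level 2: Kigali, Kyoto, Manila, Oslo, Porto
Level 3: Accra, Minsk, Paris, Rabat, Riga, Vilnius
Level 4: Doha
Manila first appears at level 2.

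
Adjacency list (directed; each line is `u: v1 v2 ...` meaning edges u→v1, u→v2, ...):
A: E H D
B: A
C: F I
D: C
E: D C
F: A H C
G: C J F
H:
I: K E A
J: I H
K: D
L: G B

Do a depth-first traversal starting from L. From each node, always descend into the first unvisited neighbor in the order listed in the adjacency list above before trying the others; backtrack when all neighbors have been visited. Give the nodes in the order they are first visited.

Visit L
L → G
G → C
C → F
F → A
A → E
E → D
A → H
C → I
I → K
G → J
L → B

L G C F A E D H I K J B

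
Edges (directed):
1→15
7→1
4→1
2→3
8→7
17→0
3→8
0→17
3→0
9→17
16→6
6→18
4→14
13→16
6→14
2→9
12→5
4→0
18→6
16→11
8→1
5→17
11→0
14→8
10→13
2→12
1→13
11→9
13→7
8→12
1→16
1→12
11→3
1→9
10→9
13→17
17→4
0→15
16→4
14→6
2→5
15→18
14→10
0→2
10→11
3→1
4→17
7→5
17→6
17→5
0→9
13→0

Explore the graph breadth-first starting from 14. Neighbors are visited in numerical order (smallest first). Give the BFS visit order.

14 → 6 → 8 → 10 → 18 → 1 → 7 → 12 → 9 → 11 → 13 → 15 → 16 → 5 → 17 → 0 → 3 → 4 → 2

Visit 14; enqueue 6, 8, 10 → queue [6, 8, 10]
Visit 6; enqueue 18 → queue [8, 10, 18]
Visit 8; enqueue 1, 7, 12 → queue [10, 18, 1, 7, 12]
Visit 10; enqueue 9, 11, 13 → queue [18, 1, 7, 12, 9, 11, 13]
Visit 18 → queue [1, 7, 12, 9, 11, 13]
Visit 1; enqueue 15, 16 → queue [7, 12, 9, 11, 13, 15, 16]
Visit 7; enqueue 5 → queue [12, 9, 11, 13, 15, 16, 5]
Visit 12 → queue [9, 11, 13, 15, 16, 5]
Visit 9; enqueue 17 → queue [11, 13, 15, 16, 5, 17]
Visit 11; enqueue 0, 3 → queue [13, 15, 16, 5, 17, 0, 3]
Visit 13 → queue [15, 16, 5, 17, 0, 3]
Visit 15 → queue [16, 5, 17, 0, 3]
Visit 16; enqueue 4 → queue [5, 17, 0, 3, 4]
Visit 5 → queue [17, 0, 3, 4]
Visit 17 → queue [0, 3, 4]
Visit 0; enqueue 2 → queue [3, 4, 2]
Visit 3 → queue [4, 2]
Visit 4 → queue [2]
Visit 2 → queue []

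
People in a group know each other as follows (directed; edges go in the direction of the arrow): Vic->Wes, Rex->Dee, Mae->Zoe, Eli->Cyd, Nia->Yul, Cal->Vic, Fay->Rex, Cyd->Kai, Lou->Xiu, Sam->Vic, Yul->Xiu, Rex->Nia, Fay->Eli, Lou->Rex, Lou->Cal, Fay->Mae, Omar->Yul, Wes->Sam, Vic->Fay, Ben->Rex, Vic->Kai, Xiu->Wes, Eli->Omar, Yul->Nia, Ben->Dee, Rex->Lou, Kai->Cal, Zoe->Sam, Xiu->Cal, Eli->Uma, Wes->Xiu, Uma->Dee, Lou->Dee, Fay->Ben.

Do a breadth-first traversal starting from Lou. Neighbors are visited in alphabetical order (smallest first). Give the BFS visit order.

Visit Lou; enqueue Cal, Dee, Rex, Xiu → queue [Cal, Dee, Rex, Xiu]
Visit Cal; enqueue Vic → queue [Dee, Rex, Xiu, Vic]
Visit Dee → queue [Rex, Xiu, Vic]
Visit Rex; enqueue Nia → queue [Xiu, Vic, Nia]
Visit Xiu; enqueue Wes → queue [Vic, Nia, Wes]
Visit Vic; enqueue Fay, Kai → queue [Nia, Wes, Fay, Kai]
Visit Nia; enqueue Yul → queue [Wes, Fay, Kai, Yul]
Visit Wes; enqueue Sam → queue [Fay, Kai, Yul, Sam]
Visit Fay; enqueue Ben, Eli, Mae → queue [Kai, Yul, Sam, Ben, Eli, Mae]
Visit Kai → queue [Yul, Sam, Ben, Eli, Mae]
Visit Yul → queue [Sam, Ben, Eli, Mae]
Visit Sam → queue [Ben, Eli, Mae]
Visit Ben → queue [Eli, Mae]
Visit Eli; enqueue Cyd, Omar, Uma → queue [Mae, Cyd, Omar, Uma]
Visit Mae; enqueue Zoe → queue [Cyd, Omar, Uma, Zoe]
Visit Cyd → queue [Omar, Uma, Zoe]
Visit Omar → queue [Uma, Zoe]
Visit Uma → queue [Zoe]
Visit Zoe → queue []

Lou, Cal, Dee, Rex, Xiu, Vic, Nia, Wes, Fay, Kai, Yul, Sam, Ben, Eli, Mae, Cyd, Omar, Uma, Zoe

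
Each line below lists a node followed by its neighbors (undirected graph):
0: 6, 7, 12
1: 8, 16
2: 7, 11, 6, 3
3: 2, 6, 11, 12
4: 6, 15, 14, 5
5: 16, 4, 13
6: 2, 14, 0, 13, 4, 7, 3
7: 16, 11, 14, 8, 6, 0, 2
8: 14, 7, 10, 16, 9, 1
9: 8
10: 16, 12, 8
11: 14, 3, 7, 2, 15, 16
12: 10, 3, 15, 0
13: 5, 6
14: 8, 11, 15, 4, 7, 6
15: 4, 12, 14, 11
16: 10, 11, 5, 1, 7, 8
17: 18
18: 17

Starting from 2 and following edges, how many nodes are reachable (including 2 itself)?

17

BFS from 2 visits: 2, 3, 6, 7, 11, 12, 0, 4, 13, 14, 8, 16, 15, 10, 5, 1, 9
Reachable nodes: 17 of 19 total.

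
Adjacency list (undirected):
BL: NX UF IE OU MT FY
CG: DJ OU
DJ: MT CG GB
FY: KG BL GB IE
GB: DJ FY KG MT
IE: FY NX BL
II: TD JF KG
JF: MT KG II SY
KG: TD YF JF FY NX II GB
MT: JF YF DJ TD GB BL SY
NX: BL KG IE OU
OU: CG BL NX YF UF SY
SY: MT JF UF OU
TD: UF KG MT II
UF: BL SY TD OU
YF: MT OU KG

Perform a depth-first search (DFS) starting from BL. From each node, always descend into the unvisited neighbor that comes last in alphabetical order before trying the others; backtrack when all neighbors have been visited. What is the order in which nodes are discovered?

Visit BL
BL → UF
UF → TD
TD → MT
MT → YF
YF → OU
OU → SY
SY → JF
JF → KG
KG → NX
NX → IE
IE → FY
FY → GB
GB → DJ
DJ → CG
KG → II

BL, UF, TD, MT, YF, OU, SY, JF, KG, NX, IE, FY, GB, DJ, CG, II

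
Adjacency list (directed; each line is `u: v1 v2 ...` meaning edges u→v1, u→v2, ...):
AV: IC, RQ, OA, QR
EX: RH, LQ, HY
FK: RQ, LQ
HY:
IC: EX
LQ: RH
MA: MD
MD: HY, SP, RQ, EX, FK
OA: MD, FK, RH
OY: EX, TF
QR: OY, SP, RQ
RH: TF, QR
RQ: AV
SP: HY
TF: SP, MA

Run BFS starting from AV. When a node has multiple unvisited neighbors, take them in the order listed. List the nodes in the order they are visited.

AV IC RQ OA QR EX MD FK RH OY SP LQ HY TF MA

Visit AV; enqueue IC, RQ, OA, QR → queue [IC, RQ, OA, QR]
Visit IC; enqueue EX → queue [RQ, OA, QR, EX]
Visit RQ → queue [OA, QR, EX]
Visit OA; enqueue MD, FK, RH → queue [QR, EX, MD, FK, RH]
Visit QR; enqueue OY, SP → queue [EX, MD, FK, RH, OY, SP]
Visit EX; enqueue LQ, HY → queue [MD, FK, RH, OY, SP, LQ, HY]
Visit MD → queue [FK, RH, OY, SP, LQ, HY]
Visit FK → queue [RH, OY, SP, LQ, HY]
Visit RH; enqueue TF → queue [OY, SP, LQ, HY, TF]
Visit OY → queue [SP, LQ, HY, TF]
Visit SP → queue [LQ, HY, TF]
Visit LQ → queue [HY, TF]
Visit HY → queue [TF]
Visit TF; enqueue MA → queue [MA]
Visit MA → queue []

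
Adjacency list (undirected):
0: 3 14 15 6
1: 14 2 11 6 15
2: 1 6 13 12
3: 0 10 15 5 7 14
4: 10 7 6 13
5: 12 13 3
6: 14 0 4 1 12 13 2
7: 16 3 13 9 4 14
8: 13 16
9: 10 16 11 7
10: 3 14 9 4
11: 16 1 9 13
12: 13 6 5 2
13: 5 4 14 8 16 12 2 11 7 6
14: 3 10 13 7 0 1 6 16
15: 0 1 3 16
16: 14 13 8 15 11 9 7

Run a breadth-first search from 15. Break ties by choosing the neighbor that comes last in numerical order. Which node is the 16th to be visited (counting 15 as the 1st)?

12

Visit 15; enqueue 16, 3, 1, 0 → queue [16, 3, 1, 0]
Visit 16; enqueue 14, 13, 11, 9, 8, 7 → queue [3, 1, 0, 14, 13, 11, 9, 8, 7]
Visit 3; enqueue 10, 5 → queue [1, 0, 14, 13, 11, 9, 8, 7, 10, 5]
Visit 1; enqueue 6, 2 → queue [0, 14, 13, 11, 9, 8, 7, 10, 5, 6, 2]
Visit 0 → queue [14, 13, 11, 9, 8, 7, 10, 5, 6, 2]
Visit 14 → queue [13, 11, 9, 8, 7, 10, 5, 6, 2]
Visit 13; enqueue 12, 4 → queue [11, 9, 8, 7, 10, 5, 6, 2, 12, 4]
Visit 11 → queue [9, 8, 7, 10, 5, 6, 2, 12, 4]
Visit 9 → queue [8, 7, 10, 5, 6, 2, 12, 4]
Visit 8 → queue [7, 10, 5, 6, 2, 12, 4]
Visit 7 → queue [10, 5, 6, 2, 12, 4]
Visit 10 → queue [5, 6, 2, 12, 4]
Visit 5 → queue [6, 2, 12, 4]
Visit 6 → queue [2, 12, 4]
Visit 2 → queue [12, 4]
Visit 12 → queue [4]
Visit 4 → queue []

Visit order: 15, 16, 3, 1, 0, 14, 13, 11, 9, 8, 7, 10, 5, 6, 2, 12, 4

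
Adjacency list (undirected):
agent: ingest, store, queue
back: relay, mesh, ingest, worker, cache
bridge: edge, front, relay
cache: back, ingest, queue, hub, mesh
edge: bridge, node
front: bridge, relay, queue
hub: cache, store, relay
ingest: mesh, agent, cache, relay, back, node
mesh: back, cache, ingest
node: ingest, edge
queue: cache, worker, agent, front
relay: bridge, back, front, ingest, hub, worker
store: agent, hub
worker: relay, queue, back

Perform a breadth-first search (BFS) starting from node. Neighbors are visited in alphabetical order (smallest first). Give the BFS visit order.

node, edge, ingest, bridge, agent, back, cache, mesh, relay, front, queue, store, worker, hub

Visit node; enqueue edge, ingest → queue [edge, ingest]
Visit edge; enqueue bridge → queue [ingest, bridge]
Visit ingest; enqueue agent, back, cache, mesh, relay → queue [bridge, agent, back, cache, mesh, relay]
Visit bridge; enqueue front → queue [agent, back, cache, mesh, relay, front]
Visit agent; enqueue queue, store → queue [back, cache, mesh, relay, front, queue, store]
Visit back; enqueue worker → queue [cache, mesh, relay, front, queue, store, worker]
Visit cache; enqueue hub → queue [mesh, relay, front, queue, store, worker, hub]
Visit mesh → queue [relay, front, queue, store, worker, hub]
Visit relay → queue [front, queue, store, worker, hub]
Visit front → queue [queue, store, worker, hub]
Visit queue → queue [store, worker, hub]
Visit store → queue [worker, hub]
Visit worker → queue [hub]
Visit hub → queue []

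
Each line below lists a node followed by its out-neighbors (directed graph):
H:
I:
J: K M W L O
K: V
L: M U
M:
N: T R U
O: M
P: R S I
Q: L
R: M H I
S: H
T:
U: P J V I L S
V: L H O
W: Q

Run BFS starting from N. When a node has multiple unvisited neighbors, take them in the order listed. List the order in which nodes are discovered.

N, T, R, U, M, H, I, P, J, V, L, S, K, W, O, Q

Visit N; enqueue T, R, U → queue [T, R, U]
Visit T → queue [R, U]
Visit R; enqueue M, H, I → queue [U, M, H, I]
Visit U; enqueue P, J, V, L, S → queue [M, H, I, P, J, V, L, S]
Visit M → queue [H, I, P, J, V, L, S]
Visit H → queue [I, P, J, V, L, S]
Visit I → queue [P, J, V, L, S]
Visit P → queue [J, V, L, S]
Visit J; enqueue K, W, O → queue [V, L, S, K, W, O]
Visit V → queue [L, S, K, W, O]
Visit L → queue [S, K, W, O]
Visit S → queue [K, W, O]
Visit K → queue [W, O]
Visit W; enqueue Q → queue [O, Q]
Visit O → queue [Q]
Visit Q → queue []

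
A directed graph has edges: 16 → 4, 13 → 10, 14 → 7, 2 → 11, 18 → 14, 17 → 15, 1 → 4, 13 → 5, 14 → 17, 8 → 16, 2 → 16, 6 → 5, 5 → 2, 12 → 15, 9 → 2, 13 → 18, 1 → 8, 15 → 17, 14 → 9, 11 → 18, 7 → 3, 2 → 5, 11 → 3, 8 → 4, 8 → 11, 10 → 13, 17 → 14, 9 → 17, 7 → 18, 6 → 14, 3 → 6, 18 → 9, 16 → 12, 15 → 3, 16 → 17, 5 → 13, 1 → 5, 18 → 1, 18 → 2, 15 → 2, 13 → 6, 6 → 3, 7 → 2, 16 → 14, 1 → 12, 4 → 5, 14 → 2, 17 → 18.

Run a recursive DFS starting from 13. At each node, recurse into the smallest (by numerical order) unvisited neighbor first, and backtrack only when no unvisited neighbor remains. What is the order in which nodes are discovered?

13 -> 5 -> 2 -> 11 -> 3 -> 6 -> 14 -> 7 -> 18 -> 1 -> 4 -> 8 -> 16 -> 12 -> 15 -> 17 -> 9 -> 10

Visit 13
13 → 5
5 → 2
2 → 11
11 → 3
3 → 6
6 → 14
14 → 7
7 → 18
18 → 1
1 → 4
1 → 8
8 → 16
16 → 12
12 → 15
15 → 17
18 → 9
13 → 10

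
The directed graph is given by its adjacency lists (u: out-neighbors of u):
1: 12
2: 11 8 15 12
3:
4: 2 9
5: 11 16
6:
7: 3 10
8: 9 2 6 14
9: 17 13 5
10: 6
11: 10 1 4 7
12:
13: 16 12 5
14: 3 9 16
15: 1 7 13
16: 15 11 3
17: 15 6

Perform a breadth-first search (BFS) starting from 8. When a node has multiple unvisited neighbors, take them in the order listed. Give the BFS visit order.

8, 9, 2, 6, 14, 17, 13, 5, 11, 15, 12, 3, 16, 10, 1, 4, 7

Visit 8; enqueue 9, 2, 6, 14 → queue [9, 2, 6, 14]
Visit 9; enqueue 17, 13, 5 → queue [2, 6, 14, 17, 13, 5]
Visit 2; enqueue 11, 15, 12 → queue [6, 14, 17, 13, 5, 11, 15, 12]
Visit 6 → queue [14, 17, 13, 5, 11, 15, 12]
Visit 14; enqueue 3, 16 → queue [17, 13, 5, 11, 15, 12, 3, 16]
Visit 17 → queue [13, 5, 11, 15, 12, 3, 16]
Visit 13 → queue [5, 11, 15, 12, 3, 16]
Visit 5 → queue [11, 15, 12, 3, 16]
Visit 11; enqueue 10, 1, 4, 7 → queue [15, 12, 3, 16, 10, 1, 4, 7]
Visit 15 → queue [12, 3, 16, 10, 1, 4, 7]
Visit 12 → queue [3, 16, 10, 1, 4, 7]
Visit 3 → queue [16, 10, 1, 4, 7]
Visit 16 → queue [10, 1, 4, 7]
Visit 10 → queue [1, 4, 7]
Visit 1 → queue [4, 7]
Visit 4 → queue [7]
Visit 7 → queue []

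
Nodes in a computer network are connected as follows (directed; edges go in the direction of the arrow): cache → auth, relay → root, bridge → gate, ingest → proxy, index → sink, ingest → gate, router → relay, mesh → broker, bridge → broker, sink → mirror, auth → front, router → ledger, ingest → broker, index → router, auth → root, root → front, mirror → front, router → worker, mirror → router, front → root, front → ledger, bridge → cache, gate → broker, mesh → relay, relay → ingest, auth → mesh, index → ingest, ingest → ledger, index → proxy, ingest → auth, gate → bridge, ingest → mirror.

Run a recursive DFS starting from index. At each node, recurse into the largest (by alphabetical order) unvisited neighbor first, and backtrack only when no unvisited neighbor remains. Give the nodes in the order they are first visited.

index sink mirror router worker relay root front ledger ingest proxy gate broker bridge cache auth mesh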